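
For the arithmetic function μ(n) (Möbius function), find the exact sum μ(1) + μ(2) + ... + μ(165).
Σ_{n ≤ 165} μ(n) = -1

Compute μ(n) for each 1 ≤ n ≤ 165: μ(1) = 1, μ(2) = -1, μ(3) = -1, μ(4) = 0, μ(5) = -1, μ(6) = 1, μ(7) = -1, μ(8) = 0, μ(9) = 0, μ(10) = 1, μ(11) = -1, μ(12) = 0, μ(13) = -1, μ(14) = 1, μ(15) = 1, μ(16) = 0, μ(17) = -1, μ(18) = 0, μ(19) = -1, μ(20) = 0, μ(21) = 1, μ(22) = 1, μ(23) = -1, μ(24) = 0, μ(25) = 0, μ(26) = 1, μ(27) = 0, μ(28) = 0, μ(29) = -1, μ(30) = -1, μ(31) = -1, μ(32) = 0, μ(33) = 1, μ(34) = 1, μ(35) = 1, μ(36) = 0, μ(37) = -1, μ(38) = 1, μ(39) = 1, μ(40) = 0, μ(41) = -1, μ(42) = -1, μ(43) = -1, μ(44) = 0, μ(45) = 0, μ(46) = 1, μ(47) = -1, μ(48) = 0, μ(49) = 0, μ(50) = 0, μ(51) = 1, μ(52) = 0, μ(53) = -1, μ(54) = 0, μ(55) = 1, μ(56) = 0, μ(57) = 1, μ(58) = 1, μ(59) = -1, μ(60) = 0, μ(61) = -1, μ(62) = 1, μ(63) = 0, μ(64) = 0, μ(65) = 1, μ(66) = -1, μ(67) = -1, μ(68) = 0, μ(69) = 1, μ(70) = -1, μ(71) = -1, μ(72) = 0, μ(73) = -1, μ(74) = 1, μ(75) = 0, μ(76) = 0, μ(77) = 1, μ(78) = -1, μ(79) = -1, μ(80) = 0, μ(81) = 0, μ(82) = 1, μ(83) = -1, μ(84) = 0, μ(85) = 1, μ(86) = 1, μ(87) = 1, μ(88) = 0, μ(89) = -1, μ(90) = 0, μ(91) = 1, μ(92) = 0, μ(93) = 1, μ(94) = 1, μ(95) = 1, μ(96) = 0, μ(97) = -1, μ(98) = 0, μ(99) = 0, μ(100) = 0, μ(101) = -1, μ(102) = -1, μ(103) = -1, μ(104) = 0, μ(105) = -1, μ(106) = 1, μ(107) = -1, μ(108) = 0, μ(109) = -1, μ(110) = -1, μ(111) = 1, μ(112) = 0, μ(113) = -1, μ(114) = -1, μ(115) = 1, μ(116) = 0, μ(117) = 0, μ(118) = 1, μ(119) = 1, μ(120) = 0, μ(121) = 0, μ(122) = 1, μ(123) = 1, μ(124) = 0, μ(125) = 0, μ(126) = 0, μ(127) = -1, μ(128) = 0, μ(129) = 1, μ(130) = -1, μ(131) = -1, μ(132) = 0, μ(133) = 1, μ(134) = 1, μ(135) = 0, μ(136) = 0, μ(137) = -1, μ(138) = -1, μ(139) = -1, μ(140) = 0, μ(141) = 1, μ(142) = 1, μ(143) = 1, μ(144) = 0, μ(145) = 1, μ(146) = 1, μ(147) = 0, μ(148) = 0, μ(149) = -1, μ(150) = 0, μ(151) = -1, μ(152) = 0, μ(153) = 0, μ(154) = -1, μ(155) = 1, μ(156) = 0, μ(157) = -1, μ(158) = 1, μ(159) = 1, μ(160) = 0, μ(161) = 1, μ(162) = 0, μ(163) = -1, μ(164) = 0, μ(165) = -1. Summing all 165 values: -1. (Mertens function M(x) = Σ_{n ≤ x} μ(n); on average M(x) should be small (PNT ⟺ M(x) = o(x)).)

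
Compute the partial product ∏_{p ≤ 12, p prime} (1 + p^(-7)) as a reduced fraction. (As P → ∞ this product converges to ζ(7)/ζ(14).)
∏ = 102398715604311407906/101557061298054140625

The primes p ≤ 12 are [2, 3, 5, 7, 11]. For each, (1 + 1/p^7) = (p^7 + 1)/p^7. Multiplying these fractions over p ∈ [2, 3, 5, 7, 11] gives 102398715604311407906/101557061298054140625. (In the limit P → ∞ this tends to ζ(7)/ζ(14).)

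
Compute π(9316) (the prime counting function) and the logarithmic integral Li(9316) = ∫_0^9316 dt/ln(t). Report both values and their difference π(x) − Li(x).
π(9316) = 1152;  Li(9316) ≈ 1171.59;  π(x) − Li(x) ≈ -19.59.

Direct count of primes ≤ 9316 gives π(9316) = 1152. Numerical evaluation of the logarithmic integral gives Li(9316) ≈ 1171.59. The difference π(x) − Li(x) ≈ -19.59 is typically negative for small/moderate x (Li(x) overestimates), though Littlewood's theorem shows this sign changes infinitely often.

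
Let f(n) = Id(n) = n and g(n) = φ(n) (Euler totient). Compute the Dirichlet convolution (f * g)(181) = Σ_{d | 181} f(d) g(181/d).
(Id * φ)(181) = 361

Divisors of 181: [1, 181]. For each d | 181:
  d = 1: Id(1) · φ(181/1) = 1 · 180 = 180
  d = 181: Id(181) · φ(181/181) = 181 · 1 = 181
Summing: (Id * φ)(181) = 180 + 181 = 361.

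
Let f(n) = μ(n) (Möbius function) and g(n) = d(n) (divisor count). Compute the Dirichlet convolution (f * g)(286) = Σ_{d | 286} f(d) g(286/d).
(μ * d)(286) = 1

Divisors of 286: [1, 2, 11, 13, 22, 26, 143, 286]. For each d | 286:
  d = 1: μ(1) · d(286/1) = 1 · 8 = 8
  d = 2: μ(2) · d(286/2) = -1 · 4 = -4
  d = 11: μ(11) · d(286/11) = -1 · 4 = -4
  d = 13: μ(13) · d(286/13) = -1 · 4 = -4
  d = 22: μ(22) · d(286/22) = 1 · 2 = 2
  d = 26: μ(26) · d(286/26) = 1 · 2 = 2
  d = 143: μ(143) · d(286/143) = 1 · 2 = 2
  d = 286: μ(286) · d(286/286) = -1 · 1 = -1
Summing: (μ * d)(286) = 8 + -4 + -4 + -4 + 2 + 2 + 2 + -1 = 1.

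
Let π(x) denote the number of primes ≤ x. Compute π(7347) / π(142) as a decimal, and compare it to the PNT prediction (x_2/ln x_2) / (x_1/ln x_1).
π(7347)/π(142) = 935/34 ≈ 27.5000;  PNT prediction ≈ 28.8037.

π(142) = 34 and π(7347) = 935, so π(7347)/π(142) ≈ 27.5000. The PNT-predicted ratio is (7347/ln(7347)) / (142/ln(142)) ≈ 28.8037. The two agree to within a few percent, as expected.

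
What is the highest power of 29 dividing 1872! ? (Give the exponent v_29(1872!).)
v_29(1872!) = 66

Legendre's formula: v_p(n!) = Σ_{k ≥ 1} ⌊n / p^k⌋. For p = 29, n = 1872, the terms are:
  ⌊1872/29^1⌋ = ⌊1872/29⌋ = 64
  ⌊1872/29^2⌋ = ⌊1872/841⌋ = 2
(the next term ⌊1872/29^3⌋ = 0, terminating the sum). Summing: v_29(1872!) = 64 + 2 = 66.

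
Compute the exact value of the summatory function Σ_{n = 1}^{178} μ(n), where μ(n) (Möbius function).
Σ_{n ≤ 178} μ(n) = -2

Compute μ(n) for each 1 ≤ n ≤ 178: μ(1) = 1, μ(2) = -1, μ(3) = -1, μ(4) = 0, μ(5) = -1, μ(6) = 1, μ(7) = -1, μ(8) = 0, μ(9) = 0, μ(10) = 1, μ(11) = -1, μ(12) = 0, μ(13) = -1, μ(14) = 1, μ(15) = 1, μ(16) = 0, μ(17) = -1, μ(18) = 0, μ(19) = -1, μ(20) = 0, μ(21) = 1, μ(22) = 1, μ(23) = -1, μ(24) = 0, μ(25) = 0, μ(26) = 1, μ(27) = 0, μ(28) = 0, μ(29) = -1, μ(30) = -1, μ(31) = -1, μ(32) = 0, μ(33) = 1, μ(34) = 1, μ(35) = 1, μ(36) = 0, μ(37) = -1, μ(38) = 1, μ(39) = 1, μ(40) = 0, μ(41) = -1, μ(42) = -1, μ(43) = -1, μ(44) = 0, μ(45) = 0, μ(46) = 1, μ(47) = -1, μ(48) = 0, μ(49) = 0, μ(50) = 0, μ(51) = 1, μ(52) = 0, μ(53) = -1, μ(54) = 0, μ(55) = 1, μ(56) = 0, μ(57) = 1, μ(58) = 1, μ(59) = -1, μ(60) = 0, μ(61) = -1, μ(62) = 1, μ(63) = 0, μ(64) = 0, μ(65) = 1, μ(66) = -1, μ(67) = -1, μ(68) = 0, μ(69) = 1, μ(70) = -1, μ(71) = -1, μ(72) = 0, μ(73) = -1, μ(74) = 1, μ(75) = 0, μ(76) = 0, μ(77) = 1, μ(78) = -1, μ(79) = -1, μ(80) = 0, μ(81) = 0, μ(82) = 1, μ(83) = -1, μ(84) = 0, μ(85) = 1, μ(86) = 1, μ(87) = 1, μ(88) = 0, μ(89) = -1, μ(90) = 0, μ(91) = 1, μ(92) = 0, μ(93) = 1, μ(94) = 1, μ(95) = 1, μ(96) = 0, μ(97) = -1, μ(98) = 0, μ(99) = 0, μ(100) = 0, μ(101) = -1, μ(102) = -1, μ(103) = -1, μ(104) = 0, μ(105) = -1, μ(106) = 1, μ(107) = -1, μ(108) = 0, μ(109) = -1, μ(110) = -1, μ(111) = 1, μ(112) = 0, μ(113) = -1, μ(114) = -1, μ(115) = 1, μ(116) = 0, μ(117) = 0, μ(118) = 1, μ(119) = 1, μ(120) = 0, μ(121) = 0, μ(122) = 1, μ(123) = 1, μ(124) = 0, μ(125) = 0, μ(126) = 0, μ(127) = -1, μ(128) = 0, μ(129) = 1, μ(130) = -1, μ(131) = -1, μ(132) = 0, μ(133) = 1, μ(134) = 1, μ(135) = 0, μ(136) = 0, μ(137) = -1, μ(138) = -1, μ(139) = -1, μ(140) = 0, μ(141) = 1, μ(142) = 1, μ(143) = 1, μ(144) = 0, μ(145) = 1, μ(146) = 1, μ(147) = 0, μ(148) = 0, μ(149) = -1, μ(150) = 0, μ(151) = -1, μ(152) = 0, μ(153) = 0, μ(154) = -1, μ(155) = 1, μ(156) = 0, μ(157) = -1, μ(158) = 1, μ(159) = 1, μ(160) = 0, μ(161) = 1, μ(162) = 0, μ(163) = -1, μ(164) = 0, μ(165) = -1, μ(166) = 1, μ(167) = -1, μ(168) = 0, μ(169) = 0, μ(170) = -1, μ(171) = 0, μ(172) = 0, μ(173) = -1, μ(174) = -1, μ(175) = 0, μ(176) = 0, μ(177) = 1, μ(178) = 1. Summing all 178 values: -2. (Mertens function M(x) = Σ_{n ≤ x} μ(n); on average M(x) should be small (PNT ⟺ M(x) = o(x)).)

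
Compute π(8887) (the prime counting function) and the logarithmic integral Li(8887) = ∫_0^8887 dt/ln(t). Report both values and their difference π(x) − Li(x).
π(8887) = 1107;  Li(8887) ≈ 1124.53;  π(x) − Li(x) ≈ -17.53.

Direct count of primes ≤ 8887 gives π(8887) = 1107. Numerical evaluation of the logarithmic integral gives Li(8887) ≈ 1124.53. The difference π(x) − Li(x) ≈ -17.53 is typically negative for small/moderate x (Li(x) overestimates), though Littlewood's theorem shows this sign changes infinitely often.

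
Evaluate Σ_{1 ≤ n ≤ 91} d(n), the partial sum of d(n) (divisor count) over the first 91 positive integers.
Σ_{n ≤ 91} d(n) = 429

Compute d(n) for each 1 ≤ n ≤ 91: d(1) = 1, d(2) = 2, d(3) = 2, d(4) = 3, d(5) = 2, d(6) = 4, d(7) = 2, d(8) = 4, d(9) = 3, d(10) = 4, d(11) = 2, d(12) = 6, d(13) = 2, d(14) = 4, d(15) = 4, d(16) = 5, d(17) = 2, d(18) = 6, d(19) = 2, d(20) = 6, d(21) = 4, d(22) = 4, d(23) = 2, d(24) = 8, d(25) = 3, d(26) = 4, d(27) = 4, d(28) = 6, d(29) = 2, d(30) = 8, d(31) = 2, d(32) = 6, d(33) = 4, d(34) = 4, d(35) = 4, d(36) = 9, d(37) = 2, d(38) = 4, d(39) = 4, d(40) = 8, d(41) = 2, d(42) = 8, d(43) = 2, d(44) = 6, d(45) = 6, d(46) = 4, d(47) = 2, d(48) = 10, d(49) = 3, d(50) = 6, d(51) = 4, d(52) = 6, d(53) = 2, d(54) = 8, d(55) = 4, d(56) = 8, d(57) = 4, d(58) = 4, d(59) = 2, d(60) = 12, d(61) = 2, d(62) = 4, d(63) = 6, d(64) = 7, d(65) = 4, d(66) = 8, d(67) = 2, d(68) = 6, d(69) = 4, d(70) = 8, d(71) = 2, d(72) = 12, d(73) = 2, d(74) = 4, d(75) = 6, d(76) = 6, d(77) = 4, d(78) = 8, d(79) = 2, d(80) = 10, d(81) = 5, d(82) = 4, d(83) = 2, d(84) = 12, d(85) = 4, d(86) = 4, d(87) = 4, d(88) = 8, d(89) = 2, d(90) = 12, d(91) = 4. Summing all 91 values: 429. (Dirichlet's divisor formula: Σ_{n ≤ x} d(n) = x ln(x) + (2γ − 1) x + O(√x). For x = 91, the asymptotic estimate is ≈ 424.54.)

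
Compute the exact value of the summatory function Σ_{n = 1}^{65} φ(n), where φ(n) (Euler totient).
Σ_{n ≤ 65} φ(n) = 1308

Compute φ(n) for each 1 ≤ n ≤ 65: φ(1) = 1, φ(2) = 1, φ(3) = 2, φ(4) = 2, φ(5) = 4, φ(6) = 2, φ(7) = 6, φ(8) = 4, φ(9) = 6, φ(10) = 4, φ(11) = 10, φ(12) = 4, φ(13) = 12, φ(14) = 6, φ(15) = 8, φ(16) = 8, φ(17) = 16, φ(18) = 6, φ(19) = 18, φ(20) = 8, φ(21) = 12, φ(22) = 10, φ(23) = 22, φ(24) = 8, φ(25) = 20, φ(26) = 12, φ(27) = 18, φ(28) = 12, φ(29) = 28, φ(30) = 8, φ(31) = 30, φ(32) = 16, φ(33) = 20, φ(34) = 16, φ(35) = 24, φ(36) = 12, φ(37) = 36, φ(38) = 18, φ(39) = 24, φ(40) = 16, φ(41) = 40, φ(42) = 12, φ(43) = 42, φ(44) = 20, φ(45) = 24, φ(46) = 22, φ(47) = 46, φ(48) = 16, φ(49) = 42, φ(50) = 20, φ(51) = 32, φ(52) = 24, φ(53) = 52, φ(54) = 18, φ(55) = 40, φ(56) = 24, φ(57) = 36, φ(58) = 28, φ(59) = 58, φ(60) = 16, φ(61) = 60, φ(62) = 30, φ(63) = 36, φ(64) = 32, φ(65) = 48. Summing all 65 values: 1308. (Average order: Σ_{n ≤ x} φ(n) ~ (3/π²) x². For x = 65, (3/π²)·65² ≈ 1284.25.)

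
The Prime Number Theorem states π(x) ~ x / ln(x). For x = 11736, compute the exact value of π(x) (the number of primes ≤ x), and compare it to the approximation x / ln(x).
π(11736) = 1408;  x/ln(x) ≈ 1252.45;  relative error ≈ 11.05%.

Directly count primes up to 11736: π(11736) = 1408. The PNT approximation gives 11736/ln(11736) ≈ 11736/9.37042 ≈ 1252.45. Relative error (π(x) − x/ln(x)) / π(x) ≈ 11.05%; the approximation is known to undercount slightly (Li(x) is a better estimate).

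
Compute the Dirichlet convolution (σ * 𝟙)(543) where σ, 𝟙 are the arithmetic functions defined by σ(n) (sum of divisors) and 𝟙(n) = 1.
(σ * 𝟙)(543) = 915

Divisors of 543: [1, 3, 181, 543]. For each d | 543:
  d = 1: σ(1) · 𝟙(543/1) = 1 · 1 = 1
  d = 3: σ(3) · 𝟙(543/3) = 4 · 1 = 4
  d = 181: σ(181) · 𝟙(543/181) = 182 · 1 = 182
  d = 543: σ(543) · 𝟙(543/543) = 728 · 1 = 728
Summing: (σ * 𝟙)(543) = 1 + 4 + 182 + 728 = 915.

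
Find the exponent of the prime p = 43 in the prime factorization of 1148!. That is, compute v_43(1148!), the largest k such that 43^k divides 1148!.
v_43(1148!) = 26

Legendre's formula: v_p(n!) = Σ_{k ≥ 1} ⌊n / p^k⌋. For p = 43, n = 1148, the terms are:
  ⌊1148/43^1⌋ = ⌊1148/43⌋ = 26
(the next term ⌊1148/43^2⌋ = 0, terminating the sum). Summing: v_43(1148!) = 26 = 26.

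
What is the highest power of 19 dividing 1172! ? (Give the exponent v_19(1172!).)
v_19(1172!) = 64

Legendre's formula: v_p(n!) = Σ_{k ≥ 1} ⌊n / p^k⌋. For p = 19, n = 1172, the terms are:
  ⌊1172/19^1⌋ = ⌊1172/19⌋ = 61
  ⌊1172/19^2⌋ = ⌊1172/361⌋ = 3
(the next term ⌊1172/19^3⌋ = 0, terminating the sum). Summing: v_19(1172!) = 61 + 3 = 64.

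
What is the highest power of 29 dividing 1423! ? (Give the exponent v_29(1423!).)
v_29(1423!) = 50

Legendre's formula: v_p(n!) = Σ_{k ≥ 1} ⌊n / p^k⌋. For p = 29, n = 1423, the terms are:
  ⌊1423/29^1⌋ = ⌊1423/29⌋ = 49
  ⌊1423/29^2⌋ = ⌊1423/841⌋ = 1
(the next term ⌊1423/29^3⌋ = 0, terminating the sum). Summing: v_29(1423!) = 49 + 1 = 50.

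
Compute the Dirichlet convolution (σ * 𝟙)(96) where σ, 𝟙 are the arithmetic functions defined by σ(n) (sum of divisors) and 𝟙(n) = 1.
(σ * 𝟙)(96) = 600

Divisors of 96: [1, 2, 3, 4, 6, 8, 12, 16, 24, 32, 48, 96]. For each d | 96:
  d = 1: σ(1) · 𝟙(96/1) = 1 · 1 = 1
  d = 2: σ(2) · 𝟙(96/2) = 3 · 1 = 3
  d = 3: σ(3) · 𝟙(96/3) = 4 · 1 = 4
  d = 4: σ(4) · 𝟙(96/4) = 7 · 1 = 7
  d = 6: σ(6) · 𝟙(96/6) = 12 · 1 = 12
  d = 8: σ(8) · 𝟙(96/8) = 15 · 1 = 15
  d = 12: σ(12) · 𝟙(96/12) = 28 · 1 = 28
  d = 16: σ(16) · 𝟙(96/16) = 31 · 1 = 31
  d = 24: σ(24) · 𝟙(96/24) = 60 · 1 = 60
  d = 32: σ(32) · 𝟙(96/32) = 63 · 1 = 63
  d = 48: σ(48) · 𝟙(96/48) = 124 · 1 = 124
  d = 96: σ(96) · 𝟙(96/96) = 252 · 1 = 252
Summing: (σ * 𝟙)(96) = 1 + 3 + 4 + 7 + 12 + 15 + 28 + 31 + 60 + 63 + 124 + 252 = 600.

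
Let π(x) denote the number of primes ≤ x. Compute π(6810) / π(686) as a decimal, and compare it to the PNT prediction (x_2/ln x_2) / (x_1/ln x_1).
π(6810)/π(686) = 876/124 ≈ 7.0645;  PNT prediction ≈ 7.3455.

π(686) = 124 and π(6810) = 876, so π(6810)/π(686) ≈ 7.0645. The PNT-predicted ratio is (6810/ln(6810)) / (686/ln(686)) ≈ 7.3455. The two agree to within a few percent, as expected.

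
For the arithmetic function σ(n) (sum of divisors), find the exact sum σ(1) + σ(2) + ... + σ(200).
Σ_{n ≤ 200} σ(n) = 33044

Compute σ(n) for each 1 ≤ n ≤ 200: σ(1) = 1, σ(2) = 3, σ(3) = 4, σ(4) = 7, σ(5) = 6, σ(6) = 12, σ(7) = 8, σ(8) = 15, σ(9) = 13, σ(10) = 18, σ(11) = 12, σ(12) = 28, σ(13) = 14, σ(14) = 24, σ(15) = 24, σ(16) = 31, σ(17) = 18, σ(18) = 39, σ(19) = 20, σ(20) = 42, σ(21) = 32, σ(22) = 36, σ(23) = 24, σ(24) = 60, σ(25) = 31, σ(26) = 42, σ(27) = 40, σ(28) = 56, σ(29) = 30, σ(30) = 72, σ(31) = 32, σ(32) = 63, σ(33) = 48, σ(34) = 54, σ(35) = 48, σ(36) = 91, σ(37) = 38, σ(38) = 60, σ(39) = 56, σ(40) = 90, σ(41) = 42, σ(42) = 96, σ(43) = 44, σ(44) = 84, σ(45) = 78, σ(46) = 72, σ(47) = 48, σ(48) = 124, σ(49) = 57, σ(50) = 93, σ(51) = 72, σ(52) = 98, σ(53) = 54, σ(54) = 120, σ(55) = 72, σ(56) = 120, σ(57) = 80, σ(58) = 90, σ(59) = 60, σ(60) = 168, σ(61) = 62, σ(62) = 96, σ(63) = 104, σ(64) = 127, σ(65) = 84, σ(66) = 144, σ(67) = 68, σ(68) = 126, σ(69) = 96, σ(70) = 144, σ(71) = 72, σ(72) = 195, σ(73) = 74, σ(74) = 114, σ(75) = 124, σ(76) = 140, σ(77) = 96, σ(78) = 168, σ(79) = 80, σ(80) = 186, σ(81) = 121, σ(82) = 126, σ(83) = 84, σ(84) = 224, σ(85) = 108, σ(86) = 132, σ(87) = 120, σ(88) = 180, σ(89) = 90, σ(90) = 234, σ(91) = 112, σ(92) = 168, σ(93) = 128, σ(94) = 144, σ(95) = 120, σ(96) = 252, σ(97) = 98, σ(98) = 171, σ(99) = 156, σ(100) = 217, σ(101) = 102, σ(102) = 216, σ(103) = 104, σ(104) = 210, σ(105) = 192, σ(106) = 162, σ(107) = 108, σ(108) = 280, σ(109) = 110, σ(110) = 216, σ(111) = 152, σ(112) = 248, σ(113) = 114, σ(114) = 240, σ(115) = 144, σ(116) = 210, σ(117) = 182, σ(118) = 180, σ(119) = 144, σ(120) = 360, σ(121) = 133, σ(122) = 186, σ(123) = 168, σ(124) = 224, σ(125) = 156, σ(126) = 312, σ(127) = 128, σ(128) = 255, σ(129) = 176, σ(130) = 252, σ(131) = 132, σ(132) = 336, σ(133) = 160, σ(134) = 204, σ(135) = 240, σ(136) = 270, σ(137) = 138, σ(138) = 288, σ(139) = 140, σ(140) = 336, σ(141) = 192, σ(142) = 216, σ(143) = 168, σ(144) = 403, σ(145) = 180, σ(146) = 222, σ(147) = 228, σ(148) = 266, σ(149) = 150, σ(150) = 372, σ(151) = 152, σ(152) = 300, σ(153) = 234, σ(154) = 288, σ(155) = 192, σ(156) = 392, σ(157) = 158, σ(158) = 240, σ(159) = 216, σ(160) = 378, σ(161) = 192, σ(162) = 363, σ(163) = 164, σ(164) = 294, σ(165) = 288, σ(166) = 252, σ(167) = 168, σ(168) = 480, σ(169) = 183, σ(170) = 324, σ(171) = 260, σ(172) = 308, σ(173) = 174, σ(174) = 360, σ(175) = 248, σ(176) = 372, σ(177) = 240, σ(178) = 270, σ(179) = 180, σ(180) = 546, σ(181) = 182, σ(182) = 336, σ(183) = 248, σ(184) = 360, σ(185) = 228, σ(186) = 384, σ(187) = 216, σ(188) = 336, σ(189) = 320, σ(190) = 360, σ(191) = 192, σ(192) = 508, σ(193) = 194, σ(194) = 294, σ(195) = 336, σ(196) = 399, σ(197) = 198, σ(198) = 468, σ(199) = 200, σ(200) = 465. Summing all 200 values: 33044. (Average order: Σ_{n ≤ x} σ(n) ~ (π²/12) x². For x = 200, (π²/12)·200² ≈ 32898.68.)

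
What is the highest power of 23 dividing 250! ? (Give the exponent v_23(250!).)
v_23(250!) = 10

Legendre's formula: v_p(n!) = Σ_{k ≥ 1} ⌊n / p^k⌋. For p = 23, n = 250, the terms are:
  ⌊250/23^1⌋ = ⌊250/23⌋ = 10
(the next term ⌊250/23^2⌋ = 0, terminating the sum). Summing: v_23(250!) = 10 = 10.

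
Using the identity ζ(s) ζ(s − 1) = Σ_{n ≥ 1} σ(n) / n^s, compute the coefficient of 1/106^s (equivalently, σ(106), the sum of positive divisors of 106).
σ(106) = 162

In the product (Σ m^0/m^s)(Σ k / k^s) = Σ (Σ_{d | n} d) / n^s, the coefficient of 1/n^s is σ(n) = Σ_{d | n} d. For n = 106, divisors are [1, 2, 53, 106]; summing: σ(106) = 162.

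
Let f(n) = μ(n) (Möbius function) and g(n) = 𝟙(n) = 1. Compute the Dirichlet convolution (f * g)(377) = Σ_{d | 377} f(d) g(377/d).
(μ * 𝟙)(377) = 0

Divisors of 377: [1, 13, 29, 377]. For each d | 377:
  d = 1: μ(1) · 𝟙(377/1) = 1 · 1 = 1
  d = 13: μ(13) · 𝟙(377/13) = -1 · 1 = -1
  d = 29: μ(29) · 𝟙(377/29) = -1 · 1 = -1
  d = 377: μ(377) · 𝟙(377/377) = 1 · 1 = 1
Summing: (μ * 𝟙)(377) = 1 + -1 + -1 + 1 = 0.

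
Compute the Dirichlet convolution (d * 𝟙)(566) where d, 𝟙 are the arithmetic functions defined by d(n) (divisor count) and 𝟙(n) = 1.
(d * 𝟙)(566) = 9

Divisors of 566: [1, 2, 283, 566]. For each d | 566:
  d = 1: d(1) · 𝟙(566/1) = 1 · 1 = 1
  d = 2: d(2) · 𝟙(566/2) = 2 · 1 = 2
  d = 283: d(283) · 𝟙(566/283) = 2 · 1 = 2
  d = 566: d(566) · 𝟙(566/566) = 4 · 1 = 4
Summing: (d * 𝟙)(566) = 1 + 2 + 2 + 4 = 9.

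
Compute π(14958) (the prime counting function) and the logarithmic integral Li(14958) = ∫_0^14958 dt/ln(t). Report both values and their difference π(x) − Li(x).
π(14958) = 1752;  Li(14958) ≈ 1772.26;  π(x) − Li(x) ≈ -20.26.

Direct count of primes ≤ 14958 gives π(14958) = 1752. Numerical evaluation of the logarithmic integral gives Li(14958) ≈ 1772.26. The difference π(x) − Li(x) ≈ -20.26 is typically negative for small/moderate x (Li(x) overestimates), though Littlewood's theorem shows this sign changes infinitely often.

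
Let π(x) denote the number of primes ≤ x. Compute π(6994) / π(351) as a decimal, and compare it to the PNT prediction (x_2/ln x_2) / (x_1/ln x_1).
π(6994)/π(351) = 899/70 ≈ 12.8429;  PNT prediction ≈ 13.1915.

π(351) = 70 and π(6994) = 899, so π(6994)/π(351) ≈ 12.8429. The PNT-predicted ratio is (6994/ln(6994)) / (351/ln(351)) ≈ 13.1915. The two agree to within a few percent, as expected.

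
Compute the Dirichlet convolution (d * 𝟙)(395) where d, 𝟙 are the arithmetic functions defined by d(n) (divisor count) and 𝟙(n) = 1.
(d * 𝟙)(395) = 9

Divisors of 395: [1, 5, 79, 395]. For each d | 395:
  d = 1: d(1) · 𝟙(395/1) = 1 · 1 = 1
  d = 5: d(5) · 𝟙(395/5) = 2 · 1 = 2
  d = 79: d(79) · 𝟙(395/79) = 2 · 1 = 2
  d = 395: d(395) · 𝟙(395/395) = 4 · 1 = 4
Summing: (d * 𝟙)(395) = 1 + 2 + 2 + 4 = 9.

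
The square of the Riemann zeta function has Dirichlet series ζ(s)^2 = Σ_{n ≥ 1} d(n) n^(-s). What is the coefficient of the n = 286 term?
d(286) = 8

ζ(s)^2 = (Σ 1/m^s)(Σ 1/k^s). The coefficient of 1/n^s in the product is the number of ordered pairs (m, k) with mk = n, which equals d(n). For n = 286, divisors are [1, 2, 11, 13, 22, 26, 143, 286], so d(286) = 8.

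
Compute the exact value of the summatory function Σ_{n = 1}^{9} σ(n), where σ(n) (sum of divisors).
Σ_{n ≤ 9} σ(n) = 69

Compute σ(n) for each 1 ≤ n ≤ 9: σ(1) = 1, σ(2) = 3, σ(3) = 4, σ(4) = 7, σ(5) = 6, σ(6) = 12, σ(7) = 8, σ(8) = 15, σ(9) = 13. Summing all 9 values: 69. (Average order: Σ_{n ≤ x} σ(n) ~ (π²/12) x². For x = 9, (π²/12)·9² ≈ 66.62.)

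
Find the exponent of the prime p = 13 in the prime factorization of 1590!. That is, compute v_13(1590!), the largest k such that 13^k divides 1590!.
v_13(1590!) = 131

Legendre's formula: v_p(n!) = Σ_{k ≥ 1} ⌊n / p^k⌋. For p = 13, n = 1590, the terms are:
  ⌊1590/13^1⌋ = ⌊1590/13⌋ = 122
  ⌊1590/13^2⌋ = ⌊1590/169⌋ = 9
(the next term ⌊1590/13^3⌋ = 0, terminating the sum). Summing: v_13(1590!) = 122 + 9 = 131.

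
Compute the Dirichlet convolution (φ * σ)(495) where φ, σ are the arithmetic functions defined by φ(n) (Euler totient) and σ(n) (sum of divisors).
(φ * σ)(495) = 5940

Divisors of 495: [1, 3, 5, 9, 11, 15, 33, 45, 55, 99, 165, 495]. For each d | 495:
  d = 1: φ(1) · σ(495/1) = 1 · 936 = 936
  d = 3: φ(3) · σ(495/3) = 2 · 288 = 576
  d = 5: φ(5) · σ(495/5) = 4 · 156 = 624
  d = 9: φ(9) · σ(495/9) = 6 · 72 = 432
  d = 11: φ(11) · σ(495/11) = 10 · 78 = 780
  d = 15: φ(15) · σ(495/15) = 8 · 48 = 384
  d = 33: φ(33) · σ(495/33) = 20 · 24 = 480
  d = 45: φ(45) · σ(495/45) = 24 · 12 = 288
  d = 55: φ(55) · σ(495/55) = 40 · 13 = 520
  d = 99: φ(99) · σ(495/99) = 60 · 6 = 360
  d = 165: φ(165) · σ(495/165) = 80 · 4 = 320
  d = 495: φ(495) · σ(495/495) = 240 · 1 = 240
Summing: (φ * σ)(495) = 936 + 576 + 624 + 432 + 780 + 384 + 480 + 288 + 520 + 360 + 320 + 240 = 5940.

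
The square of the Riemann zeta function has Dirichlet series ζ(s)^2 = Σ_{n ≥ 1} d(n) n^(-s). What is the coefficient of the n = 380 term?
d(380) = 12

ζ(s)^2 = (Σ 1/m^s)(Σ 1/k^s). The coefficient of 1/n^s in the product is the number of ordered pairs (m, k) with mk = n, which equals d(n). For n = 380, divisors are [1, 2, 4, 5, 10, 19, 20, 38, 76, 95, 190, 380], so d(380) = 12.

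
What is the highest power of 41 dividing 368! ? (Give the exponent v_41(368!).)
v_41(368!) = 8

Legendre's formula: v_p(n!) = Σ_{k ≥ 1} ⌊n / p^k⌋. For p = 41, n = 368, the terms are:
  ⌊368/41^1⌋ = ⌊368/41⌋ = 8
(the next term ⌊368/41^2⌋ = 0, terminating the sum). Summing: v_41(368!) = 8 = 8.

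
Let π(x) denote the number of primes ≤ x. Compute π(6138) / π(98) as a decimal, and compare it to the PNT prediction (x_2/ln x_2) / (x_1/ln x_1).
π(6138)/π(98) = 800/25 ≈ 32.0000;  PNT prediction ≈ 32.9237.

π(98) = 25 and π(6138) = 800, so π(6138)/π(98) ≈ 32.0000. The PNT-predicted ratio is (6138/ln(6138)) / (98/ln(98)) ≈ 32.9237. The two agree to within a few percent, as expected.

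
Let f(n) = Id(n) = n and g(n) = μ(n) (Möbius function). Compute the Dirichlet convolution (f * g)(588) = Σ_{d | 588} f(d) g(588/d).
(Id * μ)(588) = 168

Divisors of 588: [1, 2, 3, 4, 6, 7, 12, 14, 21, 28, 42, 49, 84, 98, 147, 196, 294, 588]. For each d | 588:
  d = 1: Id(1) · μ(588/1) = 1 · 0 = 0
  d = 2: Id(2) · μ(588/2) = 2 · 0 = 0
  d = 3: Id(3) · μ(588/3) = 3 · 0 = 0
  d = 4: Id(4) · μ(588/4) = 4 · 0 = 0
  d = 6: Id(6) · μ(588/6) = 6 · 0 = 0
  d = 7: Id(7) · μ(588/7) = 7 · 0 = 0
  d = 12: Id(12) · μ(588/12) = 12 · 0 = 0
  d = 14: Id(14) · μ(588/14) = 14 · -1 = -14
  d = 21: Id(21) · μ(588/21) = 21 · 0 = 0
  d = 28: Id(28) · μ(588/28) = 28 · 1 = 28
  d = 42: Id(42) · μ(588/42) = 42 · 1 = 42
  d = 49: Id(49) · μ(588/49) = 49 · 0 = 0
  d = 84: Id(84) · μ(588/84) = 84 · -1 = -84
  d = 98: Id(98) · μ(588/98) = 98 · 1 = 98
  d = 147: Id(147) · μ(588/147) = 147 · 0 = 0
  d = 196: Id(196) · μ(588/196) = 196 · -1 = -196
  d = 294: Id(294) · μ(588/294) = 294 · -1 = -294
  d = 588: Id(588) · μ(588/588) = 588 · 1 = 588
Summing: (Id * μ)(588) = 0 + 0 + 0 + 0 + 0 + 0 + 0 + -14 + 0 + 28 + 42 + 0 + -84 + 98 + 0 + -196 + -294 + 588 = 168.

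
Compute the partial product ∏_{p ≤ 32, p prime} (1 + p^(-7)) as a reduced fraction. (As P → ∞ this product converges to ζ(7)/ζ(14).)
∏ = 45636384576315690080929715569674882079693135504462522074208731086848/45261280733327250662945753058202857554009606630517518569698816246875

The primes p ≤ 32 are [2, 3, 5, 7, 11, 13, 17, 19, 23, 29, 31]. For each, (1 + 1/p^7) = (p^7 + 1)/p^7. Multiplying these fractions over p ∈ [2, 3, 5, 7, 11, 13, 17, 19, 23, 29, 31] gives 45636384576315690080929715569674882079693135504462522074208731086848/45261280733327250662945753058202857554009606630517518569698816246875. (In the limit P → ∞ this tends to ζ(7)/ζ(14).)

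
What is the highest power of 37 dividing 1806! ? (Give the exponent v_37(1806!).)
v_37(1806!) = 49

Legendre's formula: v_p(n!) = Σ_{k ≥ 1} ⌊n / p^k⌋. For p = 37, n = 1806, the terms are:
  ⌊1806/37^1⌋ = ⌊1806/37⌋ = 48
  ⌊1806/37^2⌋ = ⌊1806/1369⌋ = 1
(the next term ⌊1806/37^3⌋ = 0, terminating the sum). Summing: v_37(1806!) = 48 + 1 = 49.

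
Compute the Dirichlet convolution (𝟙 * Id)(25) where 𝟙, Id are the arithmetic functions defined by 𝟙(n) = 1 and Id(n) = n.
(𝟙 * Id)(25) = 31

Divisors of 25: [1, 5, 25]. For each d | 25:
  d = 1: 𝟙(1) · Id(25/1) = 1 · 25 = 25
  d = 5: 𝟙(5) · Id(25/5) = 1 · 5 = 5
  d = 25: 𝟙(25) · Id(25/25) = 1 · 1 = 1
Summing: (𝟙 * Id)(25) = 25 + 5 + 1 = 31.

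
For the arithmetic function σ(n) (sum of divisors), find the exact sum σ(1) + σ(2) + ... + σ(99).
Σ_{n ≤ 99} σ(n) = 8082

Compute σ(n) for each 1 ≤ n ≤ 99: σ(1) = 1, σ(2) = 3, σ(3) = 4, σ(4) = 7, σ(5) = 6, σ(6) = 12, σ(7) = 8, σ(8) = 15, σ(9) = 13, σ(10) = 18, σ(11) = 12, σ(12) = 28, σ(13) = 14, σ(14) = 24, σ(15) = 24, σ(16) = 31, σ(17) = 18, σ(18) = 39, σ(19) = 20, σ(20) = 42, σ(21) = 32, σ(22) = 36, σ(23) = 24, σ(24) = 60, σ(25) = 31, σ(26) = 42, σ(27) = 40, σ(28) = 56, σ(29) = 30, σ(30) = 72, σ(31) = 32, σ(32) = 63, σ(33) = 48, σ(34) = 54, σ(35) = 48, σ(36) = 91, σ(37) = 38, σ(38) = 60, σ(39) = 56, σ(40) = 90, σ(41) = 42, σ(42) = 96, σ(43) = 44, σ(44) = 84, σ(45) = 78, σ(46) = 72, σ(47) = 48, σ(48) = 124, σ(49) = 57, σ(50) = 93, σ(51) = 72, σ(52) = 98, σ(53) = 54, σ(54) = 120, σ(55) = 72, σ(56) = 120, σ(57) = 80, σ(58) = 90, σ(59) = 60, σ(60) = 168, σ(61) = 62, σ(62) = 96, σ(63) = 104, σ(64) = 127, σ(65) = 84, σ(66) = 144, σ(67) = 68, σ(68) = 126, σ(69) = 96, σ(70) = 144, σ(71) = 72, σ(72) = 195, σ(73) = 74, σ(74) = 114, σ(75) = 124, σ(76) = 140, σ(77) = 96, σ(78) = 168, σ(79) = 80, σ(80) = 186, σ(81) = 121, σ(82) = 126, σ(83) = 84, σ(84) = 224, σ(85) = 108, σ(86) = 132, σ(87) = 120, σ(88) = 180, σ(89) = 90, σ(90) = 234, σ(91) = 112, σ(92) = 168, σ(93) = 128, σ(94) = 144, σ(95) = 120, σ(96) = 252, σ(97) = 98, σ(98) = 171, σ(99) = 156. Summing all 99 values: 8082. (Average order: Σ_{n ≤ x} σ(n) ~ (π²/12) x². For x = 99, (π²/12)·99² ≈ 8061.00.)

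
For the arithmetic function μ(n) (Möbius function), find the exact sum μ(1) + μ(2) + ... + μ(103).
Σ_{n ≤ 103} μ(n) = -2

Compute μ(n) for each 1 ≤ n ≤ 103: μ(1) = 1, μ(2) = -1, μ(3) = -1, μ(4) = 0, μ(5) = -1, μ(6) = 1, μ(7) = -1, μ(8) = 0, μ(9) = 0, μ(10) = 1, μ(11) = -1, μ(12) = 0, μ(13) = -1, μ(14) = 1, μ(15) = 1, μ(16) = 0, μ(17) = -1, μ(18) = 0, μ(19) = -1, μ(20) = 0, μ(21) = 1, μ(22) = 1, μ(23) = -1, μ(24) = 0, μ(25) = 0, μ(26) = 1, μ(27) = 0, μ(28) = 0, μ(29) = -1, μ(30) = -1, μ(31) = -1, μ(32) = 0, μ(33) = 1, μ(34) = 1, μ(35) = 1, μ(36) = 0, μ(37) = -1, μ(38) = 1, μ(39) = 1, μ(40) = 0, μ(41) = -1, μ(42) = -1, μ(43) = -1, μ(44) = 0, μ(45) = 0, μ(46) = 1, μ(47) = -1, μ(48) = 0, μ(49) = 0, μ(50) = 0, μ(51) = 1, μ(52) = 0, μ(53) = -1, μ(54) = 0, μ(55) = 1, μ(56) = 0, μ(57) = 1, μ(58) = 1, μ(59) = -1, μ(60) = 0, μ(61) = -1, μ(62) = 1, μ(63) = 0, μ(64) = 0, μ(65) = 1, μ(66) = -1, μ(67) = -1, μ(68) = 0, μ(69) = 1, μ(70) = -1, μ(71) = -1, μ(72) = 0, μ(73) = -1, μ(74) = 1, μ(75) = 0, μ(76) = 0, μ(77) = 1, μ(78) = -1, μ(79) = -1, μ(80) = 0, μ(81) = 0, μ(82) = 1, μ(83) = -1, μ(84) = 0, μ(85) = 1, μ(86) = 1, μ(87) = 1, μ(88) = 0, μ(89) = -1, μ(90) = 0, μ(91) = 1, μ(92) = 0, μ(93) = 1, μ(94) = 1, μ(95) = 1, μ(96) = 0, μ(97) = -1, μ(98) = 0, μ(99) = 0, μ(100) = 0, μ(101) = -1, μ(102) = -1, μ(103) = -1. Summing all 103 values: -2. (Mertens function M(x) = Σ_{n ≤ x} μ(n); on average M(x) should be small (PNT ⟺ M(x) = o(x)).)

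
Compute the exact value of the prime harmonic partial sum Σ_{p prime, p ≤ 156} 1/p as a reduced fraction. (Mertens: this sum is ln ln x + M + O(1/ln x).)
Σ 1/p = 426559540131011718238816115585684956391671166781102121476137/225319534991831177328890236228992001350685163362356544091910

π(156) = 36, so the primes ≤ 156 are [2, 3, 5, 7, 11, 13, 17, 19, 23, 29, 31, 37, 41, 43, 47, 53, 59, 61, 67, 71, 73, 79, 83, 89, 97, 101, 103, 107, 109, 113, 127, 131, 137, 139, 149, 151]. Summing 1/p over these primes: 426559540131011718238816115585684956391671166781102121476137/225319534991831177328890236228992001350685163362356544091910 ≈ 1.8931. Mertens estimate ln ln(156) + 0.2615 ≈ 1.8809.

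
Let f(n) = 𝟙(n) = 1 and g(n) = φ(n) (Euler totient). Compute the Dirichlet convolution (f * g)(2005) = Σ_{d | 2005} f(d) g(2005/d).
(𝟙 * φ)(2005) = 2005

Divisors of 2005: [1, 5, 401, 2005]. For each d | 2005:
  d = 1: 𝟙(1) · φ(2005/1) = 1 · 1600 = 1600
  d = 5: 𝟙(5) · φ(2005/5) = 1 · 400 = 400
  d = 401: 𝟙(401) · φ(2005/401) = 1 · 4 = 4
  d = 2005: 𝟙(2005) · φ(2005/2005) = 1 · 1 = 1
Summing: (𝟙 * φ)(2005) = 1600 + 400 + 4 + 1 = 2005.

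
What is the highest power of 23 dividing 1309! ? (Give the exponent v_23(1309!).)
v_23(1309!) = 58

Legendre's formula: v_p(n!) = Σ_{k ≥ 1} ⌊n / p^k⌋. For p = 23, n = 1309, the terms are:
  ⌊1309/23^1⌋ = ⌊1309/23⌋ = 56
  ⌊1309/23^2⌋ = ⌊1309/529⌋ = 2
(the next term ⌊1309/23^3⌋ = 0, terminating the sum). Summing: v_23(1309!) = 56 + 2 = 58.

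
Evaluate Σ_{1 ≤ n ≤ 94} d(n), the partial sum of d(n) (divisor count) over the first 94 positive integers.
Σ_{n ≤ 94} d(n) = 443

Compute d(n) for each 1 ≤ n ≤ 94: d(1) = 1, d(2) = 2, d(3) = 2, d(4) = 3, d(5) = 2, d(6) = 4, d(7) = 2, d(8) = 4, d(9) = 3, d(10) = 4, d(11) = 2, d(12) = 6, d(13) = 2, d(14) = 4, d(15) = 4, d(16) = 5, d(17) = 2, d(18) = 6, d(19) = 2, d(20) = 6, d(21) = 4, d(22) = 4, d(23) = 2, d(24) = 8, d(25) = 3, d(26) = 4, d(27) = 4, d(28) = 6, d(29) = 2, d(30) = 8, d(31) = 2, d(32) = 6, d(33) = 4, d(34) = 4, d(35) = 4, d(36) = 9, d(37) = 2, d(38) = 4, d(39) = 4, d(40) = 8, d(41) = 2, d(42) = 8, d(43) = 2, d(44) = 6, d(45) = 6, d(46) = 4, d(47) = 2, d(48) = 10, d(49) = 3, d(50) = 6, d(51) = 4, d(52) = 6, d(53) = 2, d(54) = 8, d(55) = 4, d(56) = 8, d(57) = 4, d(58) = 4, d(59) = 2, d(60) = 12, d(61) = 2, d(62) = 4, d(63) = 6, d(64) = 7, d(65) = 4, d(66) = 8, d(67) = 2, d(68) = 6, d(69) = 4, d(70) = 8, d(71) = 2, d(72) = 12, d(73) = 2, d(74) = 4, d(75) = 6, d(76) = 6, d(77) = 4, d(78) = 8, d(79) = 2, d(80) = 10, d(81) = 5, d(82) = 4, d(83) = 2, d(84) = 12, d(85) = 4, d(86) = 4, d(87) = 4, d(88) = 8, d(89) = 2, d(90) = 12, d(91) = 4, d(92) = 6, d(93) = 4, d(94) = 4. Summing all 94 values: 443. (Dirichlet's divisor formula: Σ_{n ≤ x} d(n) = x ln(x) + (2γ − 1) x + O(√x). For x = 94, the asymptotic estimate is ≈ 441.59.)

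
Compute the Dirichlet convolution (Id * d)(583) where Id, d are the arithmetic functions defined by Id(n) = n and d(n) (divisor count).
(Id * d)(583) = 715

Divisors of 583: [1, 11, 53, 583]. For each d | 583:
  d = 1: Id(1) · d(583/1) = 1 · 4 = 4
  d = 11: Id(11) · d(583/11) = 11 · 2 = 22
  d = 53: Id(53) · d(583/53) = 53 · 2 = 106
  d = 583: Id(583) · d(583/583) = 583 · 1 = 583
Summing: (Id * d)(583) = 4 + 22 + 106 + 583 = 715.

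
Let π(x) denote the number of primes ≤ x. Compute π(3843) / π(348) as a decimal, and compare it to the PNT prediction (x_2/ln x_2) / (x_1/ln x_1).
π(3843)/π(348) = 532/69 ≈ 7.7101;  PNT prediction ≈ 7.8297.

π(348) = 69 and π(3843) = 532, so π(3843)/π(348) ≈ 7.7101. The PNT-predicted ratio is (3843/ln(3843)) / (348/ln(348)) ≈ 7.8297. The two agree to within a few percent, as expected.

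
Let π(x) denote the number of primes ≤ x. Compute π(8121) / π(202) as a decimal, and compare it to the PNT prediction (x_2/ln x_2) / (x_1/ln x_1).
π(8121)/π(202) = 1021/46 ≈ 22.1957;  PNT prediction ≈ 23.7062.

π(202) = 46 and π(8121) = 1021, so π(8121)/π(202) ≈ 22.1957. The PNT-predicted ratio is (8121/ln(8121)) / (202/ln(202)) ≈ 23.7062. The two agree to within a few percent, as expected.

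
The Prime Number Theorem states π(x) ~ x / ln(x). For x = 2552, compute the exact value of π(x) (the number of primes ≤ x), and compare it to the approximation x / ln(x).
π(2552) = 374;  x/ln(x) ≈ 325.32;  relative error ≈ 13.02%.

Directly count primes up to 2552: π(2552) = 374. The PNT approximation gives 2552/ln(2552) ≈ 2552/7.84463 ≈ 325.32. Relative error (π(x) − x/ln(x)) / π(x) ≈ 13.02%; the approximation is known to undercount slightly (Li(x) is a better estimate).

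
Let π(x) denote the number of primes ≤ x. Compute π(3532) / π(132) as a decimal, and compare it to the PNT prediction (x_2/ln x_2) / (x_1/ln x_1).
π(3532)/π(132) = 493/32 ≈ 15.4062;  PNT prediction ≈ 15.9924.

π(132) = 32 and π(3532) = 493, so π(3532)/π(132) ≈ 15.4062. The PNT-predicted ratio is (3532/ln(3532)) / (132/ln(132)) ≈ 15.9924. The two agree to within a few percent, as expected.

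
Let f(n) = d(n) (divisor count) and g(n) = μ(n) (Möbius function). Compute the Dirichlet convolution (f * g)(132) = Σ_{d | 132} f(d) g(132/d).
(d * μ)(132) = 1

Divisors of 132: [1, 2, 3, 4, 6, 11, 12, 22, 33, 44, 66, 132]. For each d | 132:
  d = 1: d(1) · μ(132/1) = 1 · 0 = 0
  d = 2: d(2) · μ(132/2) = 2 · -1 = -2
  d = 3: d(3) · μ(132/3) = 2 · 0 = 0
  d = 4: d(4) · μ(132/4) = 3 · 1 = 3
  d = 6: d(6) · μ(132/6) = 4 · 1 = 4
  d = 11: d(11) · μ(132/11) = 2 · 0 = 0
  d = 12: d(12) · μ(132/12) = 6 · -1 = -6
  d = 22: d(22) · μ(132/22) = 4 · 1 = 4
  d = 33: d(33) · μ(132/33) = 4 · 0 = 0
  d = 44: d(44) · μ(132/44) = 6 · -1 = -6
  d = 66: d(66) · μ(132/66) = 8 · -1 = -8
  d = 132: d(132) · μ(132/132) = 12 · 1 = 12
Summing: (d * μ)(132) = 0 + -2 + 0 + 3 + 4 + 0 + -6 + 4 + 0 + -6 + -8 + 12 = 1.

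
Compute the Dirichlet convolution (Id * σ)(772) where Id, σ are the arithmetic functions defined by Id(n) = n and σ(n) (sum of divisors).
(Id * σ)(772) = 6579

Divisors of 772: [1, 2, 4, 193, 386, 772]. For each d | 772:
  d = 1: Id(1) · σ(772/1) = 1 · 1358 = 1358
  d = 2: Id(2) · σ(772/2) = 2 · 582 = 1164
  d = 4: Id(4) · σ(772/4) = 4 · 194 = 776
  d = 193: Id(193) · σ(772/193) = 193 · 7 = 1351
  d = 386: Id(386) · σ(772/386) = 386 · 3 = 1158
  d = 772: Id(772) · σ(772/772) = 772 · 1 = 772
Summing: (Id * σ)(772) = 1358 + 1164 + 776 + 1351 + 1158 + 772 = 6579.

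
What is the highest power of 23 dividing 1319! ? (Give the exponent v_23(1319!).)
v_23(1319!) = 59

Legendre's formula: v_p(n!) = Σ_{k ≥ 1} ⌊n / p^k⌋. For p = 23, n = 1319, the terms are:
  ⌊1319/23^1⌋ = ⌊1319/23⌋ = 57
  ⌊1319/23^2⌋ = ⌊1319/529⌋ = 2
(the next term ⌊1319/23^3⌋ = 0, terminating the sum). Summing: v_23(1319!) = 57 + 2 = 59.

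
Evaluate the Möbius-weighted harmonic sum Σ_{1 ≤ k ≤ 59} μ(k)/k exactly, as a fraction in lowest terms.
Σ μ(k)/k = 15620172904808488514/961380175077106319535

Values of μ(k) for 1 ≤ k ≤ 59: μ(1) = 1, μ(2) = -1, μ(3) = -1, μ(5) = -1, μ(6) = 1, μ(7) = -1, μ(10) = 1, μ(11) = -1, μ(13) = -1, μ(14) = 1, μ(15) = 1, μ(17) = -1, μ(19) = -1, μ(21) = 1, μ(22) = 1, μ(23) = -1, μ(26) = 1, μ(29) = -1, μ(30) = -1, μ(31) = -1, μ(33) = 1, μ(34) = 1, μ(35) = 1, μ(37) = -1, μ(38) = 1, μ(39) = 1, μ(41) = -1, μ(42) = -1, μ(43) = -1, μ(46) = 1, μ(47) = -1, μ(51) = 1, μ(53) = -1, μ(55) = 1, μ(57) = 1, μ(58) = 1, μ(59) = -1, with μ = 0 on non-squarefree integers. Summing μ(k)/k for k where μ(k) ≠ 0 gives 15620172904808488514/961380175077106319535 ≈ 0.0162. (PNT ⟺ this sum → 0 as n → ∞.)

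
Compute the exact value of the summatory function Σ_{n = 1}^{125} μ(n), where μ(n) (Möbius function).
Σ_{n ≤ 125} μ(n) = -1

Compute μ(n) for each 1 ≤ n ≤ 125: μ(1) = 1, μ(2) = -1, μ(3) = -1, μ(4) = 0, μ(5) = -1, μ(6) = 1, μ(7) = -1, μ(8) = 0, μ(9) = 0, μ(10) = 1, μ(11) = -1, μ(12) = 0, μ(13) = -1, μ(14) = 1, μ(15) = 1, μ(16) = 0, μ(17) = -1, μ(18) = 0, μ(19) = -1, μ(20) = 0, μ(21) = 1, μ(22) = 1, μ(23) = -1, μ(24) = 0, μ(25) = 0, μ(26) = 1, μ(27) = 0, μ(28) = 0, μ(29) = -1, μ(30) = -1, μ(31) = -1, μ(32) = 0, μ(33) = 1, μ(34) = 1, μ(35) = 1, μ(36) = 0, μ(37) = -1, μ(38) = 1, μ(39) = 1, μ(40) = 0, μ(41) = -1, μ(42) = -1, μ(43) = -1, μ(44) = 0, μ(45) = 0, μ(46) = 1, μ(47) = -1, μ(48) = 0, μ(49) = 0, μ(50) = 0, μ(51) = 1, μ(52) = 0, μ(53) = -1, μ(54) = 0, μ(55) = 1, μ(56) = 0, μ(57) = 1, μ(58) = 1, μ(59) = -1, μ(60) = 0, μ(61) = -1, μ(62) = 1, μ(63) = 0, μ(64) = 0, μ(65) = 1, μ(66) = -1, μ(67) = -1, μ(68) = 0, μ(69) = 1, μ(70) = -1, μ(71) = -1, μ(72) = 0, μ(73) = -1, μ(74) = 1, μ(75) = 0, μ(76) = 0, μ(77) = 1, μ(78) = -1, μ(79) = -1, μ(80) = 0, μ(81) = 0, μ(82) = 1, μ(83) = -1, μ(84) = 0, μ(85) = 1, μ(86) = 1, μ(87) = 1, μ(88) = 0, μ(89) = -1, μ(90) = 0, μ(91) = 1, μ(92) = 0, μ(93) = 1, μ(94) = 1, μ(95) = 1, μ(96) = 0, μ(97) = -1, μ(98) = 0, μ(99) = 0, μ(100) = 0, μ(101) = -1, μ(102) = -1, μ(103) = -1, μ(104) = 0, μ(105) = -1, μ(106) = 1, μ(107) = -1, μ(108) = 0, μ(109) = -1, μ(110) = -1, μ(111) = 1, μ(112) = 0, μ(113) = -1, μ(114) = -1, μ(115) = 1, μ(116) = 0, μ(117) = 0, μ(118) = 1, μ(119) = 1, μ(120) = 0, μ(121) = 0, μ(122) = 1, μ(123) = 1, μ(124) = 0, μ(125) = 0. Summing all 125 values: -1. (Mertens function M(x) = Σ_{n ≤ x} μ(n); on average M(x) should be small (PNT ⟺ M(x) = o(x)).)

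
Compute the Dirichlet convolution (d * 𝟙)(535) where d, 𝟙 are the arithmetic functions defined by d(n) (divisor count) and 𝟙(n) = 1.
(d * 𝟙)(535) = 9

Divisors of 535: [1, 5, 107, 535]. For each d | 535:
  d = 1: d(1) · 𝟙(535/1) = 1 · 1 = 1
  d = 5: d(5) · 𝟙(535/5) = 2 · 1 = 2
  d = 107: d(107) · 𝟙(535/107) = 2 · 1 = 2
  d = 535: d(535) · 𝟙(535/535) = 4 · 1 = 4
Summing: (d * 𝟙)(535) = 1 + 2 + 2 + 4 = 9.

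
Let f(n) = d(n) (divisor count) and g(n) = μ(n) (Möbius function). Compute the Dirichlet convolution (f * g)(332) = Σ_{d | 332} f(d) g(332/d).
(d * μ)(332) = 1

Divisors of 332: [1, 2, 4, 83, 166, 332]. For each d | 332:
  d = 1: d(1) · μ(332/1) = 1 · 0 = 0
  d = 2: d(2) · μ(332/2) = 2 · 1 = 2
  d = 4: d(4) · μ(332/4) = 3 · -1 = -3
  d = 83: d(83) · μ(332/83) = 2 · 0 = 0
  d = 166: d(166) · μ(332/166) = 4 · -1 = -4
  d = 332: d(332) · μ(332/332) = 6 · 1 = 6
Summing: (d * μ)(332) = 0 + 2 + -3 + 0 + -4 + 6 = 1.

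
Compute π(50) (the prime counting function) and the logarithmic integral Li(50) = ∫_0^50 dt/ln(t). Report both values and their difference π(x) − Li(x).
π(50) = 15;  Li(50) ≈ 18.47;  π(x) − Li(x) ≈ -3.47.

Direct count of primes ≤ 50 gives π(50) = 15. Numerical evaluation of the logarithmic integral gives Li(50) ≈ 18.47. The difference π(x) − Li(x) ≈ -3.47 is typically negative for small/moderate x (Li(x) overestimates), though Littlewood's theorem shows this sign changes infinitely often.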